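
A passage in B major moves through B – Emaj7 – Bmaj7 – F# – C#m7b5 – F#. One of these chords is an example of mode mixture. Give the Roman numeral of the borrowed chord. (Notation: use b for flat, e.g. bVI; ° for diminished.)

The diatonic triads in B major are B, C#m, D#m, E, F#, G#m, A#dim. B, Emaj7, Bmaj7 and F# are all diatonic. But C#m7b5 (C#–E–G–B) is foreign: the diatonic ii on degree 2 is C#m, whereas C#m7b5 comes from B minor. It is labeled iiø7.

iiø7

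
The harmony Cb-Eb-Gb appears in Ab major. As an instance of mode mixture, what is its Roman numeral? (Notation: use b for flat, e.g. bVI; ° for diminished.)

bIII

In Ab major scale degree 3 is C; Cb is its lowered form, from Ab minor. Cb–Eb–Gb is a major chord — the form found in Ab minor, not the diatonic iii (Cm). Borrowed into Ab major it is written bIII.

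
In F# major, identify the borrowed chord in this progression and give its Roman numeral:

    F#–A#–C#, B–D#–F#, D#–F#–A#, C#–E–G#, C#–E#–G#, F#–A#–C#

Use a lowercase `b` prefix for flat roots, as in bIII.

In F# major the diatonic chords are F#, G#m, A#m, B, C#, D#m, E#dim. F#–A#–C# = F#, B–D#–F# = B, D#–F#–A# = D#m and C#–E#–G# = C# all belong to that set. C#–E–G# is not: scale degree 5 in F# major carries C# (V). In F# minor the chord on that degree is C#m, so here it functions as v, borrowed from the parallel minor.

v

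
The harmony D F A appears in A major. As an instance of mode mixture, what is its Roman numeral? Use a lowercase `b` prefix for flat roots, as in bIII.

iv

The root D is the diatonic 4th degree of A major; the borrowing shows in the chord quality. D–F–A is a minor chord — the form found in A minor, not the diatonic IV (D). Borrowed into A major it is written iv.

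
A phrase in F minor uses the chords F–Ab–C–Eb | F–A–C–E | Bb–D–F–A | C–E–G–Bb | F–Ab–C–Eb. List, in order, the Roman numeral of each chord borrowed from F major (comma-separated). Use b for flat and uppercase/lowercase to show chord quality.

Imaj7, IVmaj7

F minor has the diatonic set Fm, Gdim, Ab, Bbm, C, Db, Eb (with V from harmonic minor). F–Ab–C–Eb = Fm7 and C–E–G–Bb = C7 both belong to that set. F–A–C–E is not: scale degree 1 in F minor carries Fm (i). In F major the chord on that degree is Fmaj7, so here it functions as Imaj7, borrowed from the parallel major. Bb–D–F–A is not: scale degree 4 in F minor carries Bbm (iv). In F major the chord on that degree is Bbmaj7, so here it functions as IVmaj7, borrowed from the parallel major.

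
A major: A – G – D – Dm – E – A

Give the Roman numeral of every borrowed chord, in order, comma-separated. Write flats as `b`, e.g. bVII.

The diatonic triads in A major are A, Bm, C#m, D, E, F#m, G#dim. A, D and E all belong to that set. G (G–B–D) doesn't fit — on degree 7 A major would have G#dim (vii°). G is the degree-7 chord of A minor, so it is the borrowed bVII. Dm (D–F–A) doesn't fit — on degree 4 A major would have D (IV). Dm is the degree-4 chord of A minor, so it is the borrowed iv.

bVII, iv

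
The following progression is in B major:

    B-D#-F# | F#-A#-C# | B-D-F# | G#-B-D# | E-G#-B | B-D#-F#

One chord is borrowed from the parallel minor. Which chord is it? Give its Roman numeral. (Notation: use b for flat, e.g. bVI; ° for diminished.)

The diatonic triads in B major are B, C#m, D#m, E, F#, G#m, A#dim. B–D#–F# = B, F#–A#–C# = F#, G#–B–D# = G#m and E–G#–B = E are all diatonic. But B–D–F# is foreign: the diatonic I on degree 1 is B, whereas Bm comes from B minor. It is labeled i.

i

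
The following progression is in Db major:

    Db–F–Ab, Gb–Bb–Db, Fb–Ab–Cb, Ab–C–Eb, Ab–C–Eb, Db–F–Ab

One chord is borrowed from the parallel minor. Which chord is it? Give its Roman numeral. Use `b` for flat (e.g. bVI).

In Db major the diatonic chords are Db, Ebm, Fm, Gb, Ab, Bbm, Cdim. Db–F–Ab = Db, Gb–Bb–Db = Gb and Ab–C–Eb = Ab all belong to that set. Fb–Ab–Cb is not: scale degree 3 in Db major carries Fm (iii). In Db minor the chord on that degree is Fb, so here it functions as bIII, borrowed from the parallel minor.

bIII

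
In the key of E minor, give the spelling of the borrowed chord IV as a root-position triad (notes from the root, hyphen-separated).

A-C#-E

The root, A, is scale degree 4 — the same note in E minor and E major; only the chord quality changes. In E major the chord on A is A–C#–E.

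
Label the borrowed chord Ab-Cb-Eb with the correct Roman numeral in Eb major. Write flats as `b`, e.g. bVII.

Ab is scale degree 4 in Eb major. The diatonic chord on degree 4 would be Ab (IV), but Ab–Cb–Eb is the minor chord from Eb minor. As a borrowed chord it is labeled iv.

iv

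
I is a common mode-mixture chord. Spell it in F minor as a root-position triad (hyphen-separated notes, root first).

I is built on scale degree 1, which is F in both F minor and its parallel. In F major the chord on F is F–A–C.

F-A-C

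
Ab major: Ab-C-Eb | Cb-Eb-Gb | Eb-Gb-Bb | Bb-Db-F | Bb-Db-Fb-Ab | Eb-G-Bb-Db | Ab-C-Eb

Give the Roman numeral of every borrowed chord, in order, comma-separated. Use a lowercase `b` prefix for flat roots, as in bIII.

bIII, v, iiø7

The diatonic triads in Ab major are Ab, Bbm, Cm, Db, Eb, Fm, Gdim. Ab–C–Eb = Ab, Bb–Db–F = Bbm and Eb–G–Bb–Db = Eb7 are all diatonic. But Cb–Eb–Gb is foreign: the diatonic iii on degree 3 is Cm, whereas Cb comes from Ab minor. It is labeled bIII. Eb–Gb–Bb is not: scale degree 5 in Ab major carries Eb (V). In Ab minor the chord on that degree is Ebm, so here it functions as v, borrowed from the parallel minor. But Bb–Db–Fb–Ab is foreign: the diatonic ii on degree 2 is Bbm, whereas Bbm7b5 comes from Ab minor. It is labeled iiø7.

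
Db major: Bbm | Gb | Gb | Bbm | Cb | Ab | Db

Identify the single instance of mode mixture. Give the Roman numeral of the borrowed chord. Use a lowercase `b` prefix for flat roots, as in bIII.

bVII

Db major has the diatonic set Db, Ebm, Fm, Gb, Ab, Bbm, Cdim. Bbm, Gb, Ab and Db all belong to that set. Cb (Cb–Eb–Gb) is not: scale degree 7 in Db major carries Cdim (vii°). In Db minor the chord on that degree is Cb, so here it functions as bVII, borrowed from the parallel minor.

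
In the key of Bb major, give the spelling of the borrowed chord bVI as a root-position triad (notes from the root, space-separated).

bVI is built on the lowered scale degree 6. In Bb major degree 6 is G; lowered it becomes Gb. Stacking thirds in Bb minor on Gb gives Gb–Bb–Db.

Gb Bb Db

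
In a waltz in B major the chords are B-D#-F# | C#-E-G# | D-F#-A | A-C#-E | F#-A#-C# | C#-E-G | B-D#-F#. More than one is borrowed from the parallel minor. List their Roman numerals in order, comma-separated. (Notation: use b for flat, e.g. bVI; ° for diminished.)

bIII, bVII, ii°

In B major the diatonic chords are B, C#m, D#m, E, F#, G#m, A#dim. B–D#–F# = B, C#–E–G# = C#m and F#–A#–C# = F# all belong to that set. But D–F#–A is foreign: the diatonic iii on degree 3 is D#m, whereas D comes from B minor. It is labeled bIII. A–C#–E doesn't fit — on degree 7 B major would have A#dim (vii°). A is the degree-7 chord of B minor, so it is the borrowed bVII. C#–E–G is not: scale degree 2 in B major carries C#m (ii). In B minor the chord on that degree is C#dim, so here it functions as ii°, borrowed from the parallel minor.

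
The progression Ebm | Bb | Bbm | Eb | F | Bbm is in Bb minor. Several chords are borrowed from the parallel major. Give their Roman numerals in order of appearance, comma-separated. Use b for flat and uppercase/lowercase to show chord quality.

I, IV

In Bb minor (with V from harmonic minor) the diatonic chords are Bbm, Cdim, Db, Ebm, F, Gb, Ab. Of the given chords, Ebm, Bbm and F are diatonic. Bb (Bb–D–F) is not: scale degree 1 in Bb minor carries Bbm (i). In Bb major the chord on that degree is Bb, so here it functions as I, borrowed from the parallel major. Eb (Eb–G–Bb) is not: scale degree 4 in Bb minor carries Ebm (iv). In Bb major the chord on that degree is Eb, so here it functions as IV, borrowed from the parallel major.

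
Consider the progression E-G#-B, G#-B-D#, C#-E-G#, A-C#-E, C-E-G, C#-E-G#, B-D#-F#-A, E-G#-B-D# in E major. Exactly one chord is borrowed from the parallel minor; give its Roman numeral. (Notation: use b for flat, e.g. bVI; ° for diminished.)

bVI

E major has the diatonic set E, F#m, G#m, A, B, C#m, D#dim. Of the given chords, E–G#–B = E, G#–B–D# = G#m, C#–E–G# = C#m, A–C#–E = A, B–D#–F#–A = B7 and E–G#–B–D# = Emaj7 are diatonic. But C–E–G is foreign: the diatonic vi on degree 6 is C#m, whereas C comes from E minor. It is labeled bVI.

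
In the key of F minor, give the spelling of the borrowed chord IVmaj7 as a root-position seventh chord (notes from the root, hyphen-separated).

Bb-D-F-A

IVmaj7 is built on scale degree 4, which is Bb in both F minor and its parallel. Stacking thirds in F major on Bb gives Bb–D–F–A.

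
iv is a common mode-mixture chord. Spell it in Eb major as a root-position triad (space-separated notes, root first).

The root, Ab, is scale degree 4 — the same note in Eb major and Eb minor; only the chord quality changes. Stacking thirds in Eb minor on Ab gives Ab–Cb–Eb.

Ab Cb Eb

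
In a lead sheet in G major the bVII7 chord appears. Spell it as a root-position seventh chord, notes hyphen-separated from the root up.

Scale degree 7 in G major is F#. bVII7 uses the lowered form, F, taken from G minor. Building the dominant-seventh chord from the parallel minor on F: F–A–C–Eb.

F-A-C-Eb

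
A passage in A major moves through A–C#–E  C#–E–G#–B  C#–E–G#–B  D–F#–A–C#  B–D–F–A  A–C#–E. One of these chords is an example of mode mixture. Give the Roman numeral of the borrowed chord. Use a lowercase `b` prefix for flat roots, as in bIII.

A major has the diatonic set A, Bm, C#m, D, E, F#m, G#dim. Of the given chords, A–C#–E = A, C#–E–G#–B = C#m7 and D–F#–A–C# = Dmaj7 are diatonic. But B–D–F–A is foreign: the diatonic ii on degree 2 is Bm, whereas Bm7b5 comes from A minor. It is labeled iiø7.

iiø7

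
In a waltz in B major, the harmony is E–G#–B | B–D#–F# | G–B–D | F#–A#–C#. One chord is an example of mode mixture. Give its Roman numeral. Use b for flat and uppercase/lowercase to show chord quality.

The diatonic triads in B major are B, C#m, D#m, E, F#, G#m, A#dim. E–G#–B = E, B–D#–F# = B and F#–A#–C# = F# all belong to that set. G–B–D is not: scale degree 6 in B major carries G#m (vi). In B minor the chord on that degree is G, so here it functions as bVI, borrowed from the parallel minor.

bVI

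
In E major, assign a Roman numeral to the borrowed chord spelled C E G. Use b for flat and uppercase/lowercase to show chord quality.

The root C is the lowered 6th scale degree — diatonically E major has C# there. C–E–G is a major chord — the form found in E minor, not the diatonic vi (C#m). Borrowed into E major it is written bVI.

bVI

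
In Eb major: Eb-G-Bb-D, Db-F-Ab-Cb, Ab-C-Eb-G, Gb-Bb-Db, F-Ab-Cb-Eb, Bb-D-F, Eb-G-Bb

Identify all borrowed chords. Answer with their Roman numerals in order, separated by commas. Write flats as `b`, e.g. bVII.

bVII7, bIII, iiø7

In Eb major the diatonic chords are Eb, Fm, Gm, Ab, Bb, Cm, Ddim. Of the given chords, Eb–G–Bb–D = Ebmaj7, Ab–C–Eb–G = Abmaj7, Bb–D–F = Bb and Eb–G–Bb = Eb are diatonic. Db–F–Ab–Cb doesn't fit — on degree 7 Eb major would have Ddim (vii°). Db7 is the degree-7 chord of Eb minor, so it is the borrowed bVII7. But Gb–Bb–Db is foreign: the diatonic iii on degree 3 is Gm, whereas Gb comes from Eb minor. It is labeled bIII. F–Ab–Cb–Eb is not: scale degree 2 in Eb major carries Fm (ii). In Eb minor the chord on that degree is Fm7b5, so here it functions as iiø7, borrowed from the parallel minor.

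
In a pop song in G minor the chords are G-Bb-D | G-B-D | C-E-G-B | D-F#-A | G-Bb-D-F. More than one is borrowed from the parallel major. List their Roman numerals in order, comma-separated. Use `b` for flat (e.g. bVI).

The diatonic triads in G minor (with V from harmonic minor) are Gm, Adim, Bb, Cm, D, Eb, F. G–Bb–D = Gm, D–F#–A = D and G–Bb–D–F = Gm7 are all diatonic. G–B–D doesn't fit — on degree 1 G minor would have Gm (i). G is the degree-1 chord of G major, so it is the borrowed I. But C–E–G–B is foreign: the diatonic iv on degree 4 is Cm, whereas Cmaj7 comes from G major. It is labeled IVmaj7.

I, IVmaj7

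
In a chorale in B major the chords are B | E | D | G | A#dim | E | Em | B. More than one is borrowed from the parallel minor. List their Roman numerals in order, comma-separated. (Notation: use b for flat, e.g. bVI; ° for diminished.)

B major has the diatonic set B, C#m, D#m, E, F#, G#m, A#dim. B, E and A#dim are all diatonic. D (D–F#–A) is not: scale degree 3 in B major carries D#m (iii). In B minor the chord on that degree is D, so here it functions as bIII, borrowed from the parallel minor. But G (G–B–D) is foreign: the diatonic vi on degree 6 is G#m, whereas G comes from B minor. It is labeled bVI. Em (E–G–B) is not: scale degree 4 in B major carries E (IV). In B minor the chord on that degree is Em, so here it functions as iv, borrowed from the parallel minor.

bIII, bVI, iv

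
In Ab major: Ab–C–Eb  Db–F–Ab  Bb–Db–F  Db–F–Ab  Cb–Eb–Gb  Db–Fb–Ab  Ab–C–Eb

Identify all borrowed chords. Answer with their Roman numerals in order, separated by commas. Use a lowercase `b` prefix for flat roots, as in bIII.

bIII, iv

Ab major has the diatonic set Ab, Bbm, Cm, Db, Eb, Fm, Gdim. Of the given chords, Ab–C–Eb = Ab, Db–F–Ab = Db and Bb–Db–F = Bbm are diatonic. But Cb–Eb–Gb is foreign: the diatonic iii on degree 3 is Cm, whereas Cb comes from Ab minor. It is labeled bIII. Db–Fb–Ab is not: scale degree 4 in Ab major carries Db (IV). In Ab minor the chord on that degree is Dbm, so here it functions as iv, borrowed from the parallel minor.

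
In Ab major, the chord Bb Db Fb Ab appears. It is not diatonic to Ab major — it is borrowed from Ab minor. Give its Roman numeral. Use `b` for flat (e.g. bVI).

Bb is scale degree 2 in Ab major. Diatonically Ab major has Bbm (ii) on that degree; Bb–Db–Fb–Ab is instead the half-diminished-seventh chord native to Ab minor, so it takes the label iiø7.

iiø7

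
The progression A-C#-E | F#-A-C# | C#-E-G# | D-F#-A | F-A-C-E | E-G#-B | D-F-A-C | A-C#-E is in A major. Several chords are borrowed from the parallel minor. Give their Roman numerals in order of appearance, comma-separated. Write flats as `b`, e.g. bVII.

In A major the diatonic chords are A, Bm, C#m, D, E, F#m, G#dim. A–C#–E = A, F#–A–C# = F#m, C#–E–G# = C#m, D–F#–A = D and E–G#–B = E all belong to that set. But F–A–C–E is foreign: the diatonic vi on degree 6 is F#m, whereas Fmaj7 comes from A minor. It is labeled bVImaj7. D–F–A–C is not: scale degree 4 in A major carries D (IV). In A minor the chord on that degree is Dm7, so here it functions as iv7, borrowed from the parallel minor.

bVImaj7, iv7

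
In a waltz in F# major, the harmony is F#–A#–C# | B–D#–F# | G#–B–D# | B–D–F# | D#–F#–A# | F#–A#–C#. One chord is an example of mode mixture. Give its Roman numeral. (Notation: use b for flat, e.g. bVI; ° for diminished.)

F# major has the diatonic set F#, G#m, A#m, B, C#, D#m, E#dim. Of the given chords, F#–A#–C# = F#, B–D#–F# = B, G#–B–D# = G#m and D#–F#–A# = D#m are diatonic. B–D–F# doesn't fit — on degree 4 F# major would have B (IV). Bm is the degree-4 chord of F# minor, so it is the borrowed iv.

iv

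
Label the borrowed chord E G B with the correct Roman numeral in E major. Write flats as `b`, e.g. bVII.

i

E is scale degree 1 in E major. E–G–B is a minor chord — the form found in E minor, not the diatonic I (E). Borrowed into E major it is written i.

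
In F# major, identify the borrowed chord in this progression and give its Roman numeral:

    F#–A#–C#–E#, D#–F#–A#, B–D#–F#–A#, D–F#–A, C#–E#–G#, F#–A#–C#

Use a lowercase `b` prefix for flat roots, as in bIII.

bVI

F# major has the diatonic set F#, G#m, A#m, B, C#, D#m, E#dim. F#–A#–C#–E# = F#maj7, D#–F#–A# = D#m, B–D#–F#–A# = Bmaj7, C#–E#–G# = C# and F#–A#–C# = F# are all diatonic. But D–F#–A is foreign: the diatonic vi on degree 6 is D#m, whereas D comes from F# minor. It is labeled bVI.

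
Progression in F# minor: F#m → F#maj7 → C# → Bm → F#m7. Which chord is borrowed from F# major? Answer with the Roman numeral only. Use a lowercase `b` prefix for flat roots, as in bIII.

F# minor has the diatonic set F#m, G#dim, A, Bm, C#, D, E (with V from harmonic minor). Of the given chords, F#m, C#, Bm and F#m7 are diatonic. F#maj7 (F#–A#–C#–E#) doesn't fit — on degree 1 F# minor would have F#m (i). F#maj7 is the degree-1 chord of F# major, so it is the borrowed Imaj7.

Imaj7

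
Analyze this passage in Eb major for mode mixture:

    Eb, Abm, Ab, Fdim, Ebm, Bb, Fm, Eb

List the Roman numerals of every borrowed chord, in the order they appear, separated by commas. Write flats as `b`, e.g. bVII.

iv, ii°, i

Eb major has the diatonic set Eb, Fm, Gm, Ab, Bb, Cm, Ddim. Of the given chords, Eb, Ab, Bb and Fm are diatonic. Abm (Ab–Cb–Eb) is not: scale degree 4 in Eb major carries Ab (IV). In Eb minor the chord on that degree is Abm, so here it functions as iv, borrowed from the parallel minor. Fdim (F–Ab–Cb) is not: scale degree 2 in Eb major carries Fm (ii). In Eb minor the chord on that degree is Fdim, so here it functions as ii°, borrowed from the parallel minor. Ebm (Eb–Gb–Bb) doesn't fit — on degree 1 Eb major would have Eb (I). Ebm is the degree-1 chord of Eb minor, so it is the borrowed i.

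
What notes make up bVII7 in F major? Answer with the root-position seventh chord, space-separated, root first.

Eb G Bb Db

bVII7 is built on the lowered scale degree 7. In F major degree 7 is E; lowered it becomes Eb. Building the dominant-seventh chord from the parallel minor on Eb: Eb–G–Bb–Db.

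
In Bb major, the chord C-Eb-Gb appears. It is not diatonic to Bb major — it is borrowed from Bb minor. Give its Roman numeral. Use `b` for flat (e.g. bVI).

The root C is the diatonic 2nd degree of Bb major; the borrowing shows in the chord quality. Diatonically Bb major has Cm (ii) on that degree; C–Eb–Gb is instead the diminished chord native to Bb minor, so it takes the label ii°.

ii°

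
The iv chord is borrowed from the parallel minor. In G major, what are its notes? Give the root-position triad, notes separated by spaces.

C Eb G

The root, C, is scale degree 4 — the same note in G major and G minor; only the chord quality changes. In G minor the chord on C is C–Eb–G.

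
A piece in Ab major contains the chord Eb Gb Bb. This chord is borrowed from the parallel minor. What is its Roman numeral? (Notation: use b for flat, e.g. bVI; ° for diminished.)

v

Eb is scale degree 5 in Ab major. Eb–Gb–Bb is a minor chord — the form found in Ab minor, not the diatonic V (Eb). Borrowed into Ab major it is written v.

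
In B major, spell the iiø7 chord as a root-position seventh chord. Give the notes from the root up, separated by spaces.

The root, C#, is scale degree 2 — the same note in B major and B minor; only the chord quality changes. Stacking thirds in B minor on C# gives C#–E–G–B.

C# E G B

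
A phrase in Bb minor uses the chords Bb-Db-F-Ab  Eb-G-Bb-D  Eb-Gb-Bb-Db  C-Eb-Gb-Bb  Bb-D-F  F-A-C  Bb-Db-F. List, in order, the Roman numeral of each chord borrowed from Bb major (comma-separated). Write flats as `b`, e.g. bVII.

IVmaj7, I

In Bb minor (with V from harmonic minor) the diatonic chords are Bbm, Cdim, Db, Ebm, F, Gb, Ab. Bb–Db–F–Ab = Bbm7, Eb–Gb–Bb–Db = Ebm7, C–Eb–Gb–Bb = Cm7b5, F–A–C = F and Bb–Db–F = Bbm all belong to that set. Eb–G–Bb–D doesn't fit — on degree 4 Bb minor would have Ebm (iv). Ebmaj7 is the degree-4 chord of Bb major, so it is the borrowed IVmaj7. Bb–D–F is not: scale degree 1 in Bb minor carries Bbm (i). In Bb major the chord on that degree is Bb, so here it functions as I, borrowed from the parallel major.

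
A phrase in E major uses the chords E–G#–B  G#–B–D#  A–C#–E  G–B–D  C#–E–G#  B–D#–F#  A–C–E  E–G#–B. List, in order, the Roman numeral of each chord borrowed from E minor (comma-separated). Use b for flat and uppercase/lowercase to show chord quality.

In E major the diatonic chords are E, F#m, G#m, A, B, C#m, D#dim. Of the given chords, E–G#–B = E, G#–B–D# = G#m, A–C#–E = A, C#–E–G# = C#m and B–D#–F# = B are diatonic. G–B–D is not: scale degree 3 in E major carries G#m (iii). In E minor the chord on that degree is G, so here it functions as bIII, borrowed from the parallel minor. A–C–E doesn't fit — on degree 4 E major would have A (IV). Am is the degree-4 chord of E minor, so it is the borrowed iv.

bIII, iv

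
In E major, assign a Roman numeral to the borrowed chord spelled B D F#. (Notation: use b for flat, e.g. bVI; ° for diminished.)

B is scale degree 5 in E major. Diatonically E major has B (V) on that degree; B–D–F# is instead the minor chord native to E minor, so it takes the label v.

v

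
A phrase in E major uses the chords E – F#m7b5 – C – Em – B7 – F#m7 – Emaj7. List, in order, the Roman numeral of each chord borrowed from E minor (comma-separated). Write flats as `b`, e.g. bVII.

In E major the diatonic chords are E, F#m, G#m, A, B, C#m, D#dim. E, B7, F#m7 and Emaj7 are all diatonic. But F#m7b5 (F#–A–C–E) is foreign: the diatonic ii on degree 2 is F#m, whereas F#m7b5 comes from E minor. It is labeled iiø7. C (C–E–G) is not: scale degree 6 in E major carries C#m (vi). In E minor the chord on that degree is C, so here it functions as bVI, borrowed from the parallel minor. But Em (E–G–B) is foreign: the diatonic I on degree 1 is E, whereas Em comes from E minor. It is labeled i.

iiø7, bVI, i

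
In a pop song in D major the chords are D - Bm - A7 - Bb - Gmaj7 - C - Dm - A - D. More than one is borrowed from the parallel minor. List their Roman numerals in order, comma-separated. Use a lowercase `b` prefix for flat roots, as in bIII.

bVI, bVII, i

In D major the diatonic chords are D, Em, F#m, G, A, Bm, C#dim. D, Bm, A7, Gmaj7 and A all belong to that set. But Bb (Bb–D–F) is foreign: the diatonic vi on degree 6 is Bm, whereas Bb comes from D minor. It is labeled bVI. But C (C–E–G) is foreign: the diatonic vii° on degree 7 is C#dim, whereas C comes from D minor. It is labeled bVII. Dm (D–F–A) is not: scale degree 1 in D major carries D (I). In D minor the chord on that degree is Dm, so here it functions as i, borrowed from the parallel minor.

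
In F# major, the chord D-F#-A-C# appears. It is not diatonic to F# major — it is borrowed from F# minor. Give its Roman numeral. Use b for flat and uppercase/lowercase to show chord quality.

D is the lowered form of scale degree 6 in F# major (the diatonic degree 6 is D#). The diatonic chord on degree 6 would be D#m (vi), but D–F#–A–C# is the major-seventh chord from F# minor. As a borrowed chord it is labeled bVImaj7.

bVImaj7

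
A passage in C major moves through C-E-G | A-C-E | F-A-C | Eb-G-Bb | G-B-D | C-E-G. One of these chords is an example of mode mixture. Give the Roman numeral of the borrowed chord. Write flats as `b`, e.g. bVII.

The diatonic triads in C major are C, Dm, Em, F, G, Am, Bdim. C–E–G = C, A–C–E = Am, F–A–C = F and G–B–D = G are all diatonic. Eb–G–Bb doesn't fit — on degree 3 C major would have Em (iii). Eb is the degree-3 chord of C minor, so it is the borrowed bIII.

bIII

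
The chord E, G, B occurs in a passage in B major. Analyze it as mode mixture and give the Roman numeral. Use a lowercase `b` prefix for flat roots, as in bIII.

iv

E is scale degree 4 in B major. Diatonically B major has E (IV) on that degree; E–G–B is instead the minor chord native to B minor, so it takes the label iv.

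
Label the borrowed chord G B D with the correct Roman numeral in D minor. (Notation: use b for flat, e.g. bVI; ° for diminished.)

IV

G is scale degree 4 in D minor. G–B–D is a major chord — the form found in D major, not the diatonic iv (Gm). Borrowed into D minor it is written IV.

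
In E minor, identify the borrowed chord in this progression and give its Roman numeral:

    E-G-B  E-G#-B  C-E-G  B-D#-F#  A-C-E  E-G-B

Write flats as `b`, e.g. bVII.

I

The diatonic triads in E minor (with V from harmonic minor) are Em, F#dim, G, Am, B, C, D. E–G–B = Em, C–E–G = C, B–D#–F# = B and A–C–E = Am are all diatonic. E–G#–B is not: scale degree 1 in E minor carries Em (i). In E major the chord on that degree is E, so here it functions as I, borrowed from the parallel major.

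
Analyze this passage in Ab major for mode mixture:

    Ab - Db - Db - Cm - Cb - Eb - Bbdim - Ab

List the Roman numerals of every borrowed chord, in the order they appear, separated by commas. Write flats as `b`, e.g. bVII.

In Ab major the diatonic chords are Ab, Bbm, Cm, Db, Eb, Fm, Gdim. Of the given chords, Ab, Db, Cm and Eb are diatonic. But Cb (Cb–Eb–Gb) is foreign: the diatonic iii on degree 3 is Cm, whereas Cb comes from Ab minor. It is labeled bIII. But Bbdim (Bb–Db–Fb) is foreign: the diatonic ii on degree 2 is Bbm, whereas Bbdim comes from Ab minor. It is labeled ii°.

bIII, ii°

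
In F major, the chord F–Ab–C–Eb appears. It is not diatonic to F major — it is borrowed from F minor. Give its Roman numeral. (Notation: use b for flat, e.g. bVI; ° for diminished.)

The root F is the diatonic 1st degree of F major; the borrowing shows in the chord quality. The diatonic chord on degree 1 would be F (I), but F–Ab–C–Eb is the minor-seventh chord from F minor. As a borrowed chord it is labeled i7.

i7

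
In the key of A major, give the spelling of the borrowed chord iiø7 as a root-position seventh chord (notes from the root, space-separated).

iiø7 is built on scale degree 2, which is B in both A major and its parallel. Building the half-diminished-seventh chord from the parallel minor on B: B–D–F–A.

B D F A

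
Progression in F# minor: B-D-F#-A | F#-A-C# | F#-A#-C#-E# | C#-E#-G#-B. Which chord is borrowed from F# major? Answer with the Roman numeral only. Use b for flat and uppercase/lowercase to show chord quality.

The diatonic triads in F# minor (with V from harmonic minor) are F#m, G#dim, A, Bm, C#, D, E. Of the given chords, B–D–F#–A = Bm7, F#–A–C# = F#m and C#–E#–G#–B = C#7 are diatonic. F#–A#–C#–E# is not: scale degree 1 in F# minor carries F#m (i). In F# major the chord on that degree is F#maj7, so here it functions as Imaj7, borrowed from the parallel major.

Imaj7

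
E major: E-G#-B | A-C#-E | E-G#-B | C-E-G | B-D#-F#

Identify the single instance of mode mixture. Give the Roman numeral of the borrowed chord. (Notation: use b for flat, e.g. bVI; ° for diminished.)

bVI

The diatonic triads in E major are E, F#m, G#m, A, B, C#m, D#dim. Of the given chords, E–G#–B = E, A–C#–E = A and B–D#–F# = B are diatonic. But C–E–G is foreign: the diatonic vi on degree 6 is C#m, whereas C comes from E minor. It is labeled bVI.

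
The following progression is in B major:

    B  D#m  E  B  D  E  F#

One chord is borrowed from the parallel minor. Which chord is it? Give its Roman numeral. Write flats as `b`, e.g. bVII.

The diatonic triads in B major are B, C#m, D#m, E, F#, G#m, A#dim. B, D#m, E and F# all belong to that set. D (D–F#–A) is not: scale degree 3 in B major carries D#m (iii). In B minor the chord on that degree is D, so here it functions as bIII, borrowed from the parallel minor.

bIII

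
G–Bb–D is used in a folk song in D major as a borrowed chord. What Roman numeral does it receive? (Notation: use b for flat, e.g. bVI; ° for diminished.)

The root G is the diatonic 4th degree of D major; the borrowing shows in the chord quality. The diatonic chord on degree 4 would be G (IV), but G–Bb–D is the minor chord from D minor. As a borrowed chord it is labeled iv.

iv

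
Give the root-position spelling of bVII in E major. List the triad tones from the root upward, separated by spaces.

Scale degree 7 in E major is D#. bVII uses the lowered form, D, taken from E minor. Stacking thirds in E minor on D gives D–F#–A.

D F# A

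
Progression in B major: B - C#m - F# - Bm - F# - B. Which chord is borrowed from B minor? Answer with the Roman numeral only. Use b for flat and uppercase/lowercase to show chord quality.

i

B major has the diatonic set B, C#m, D#m, E, F#, G#m, A#dim. Of the given chords, B, C#m and F# are diatonic. But Bm (B–D–F#) is foreign: the diatonic I on degree 1 is B, whereas Bm comes from B minor. It is labeled i.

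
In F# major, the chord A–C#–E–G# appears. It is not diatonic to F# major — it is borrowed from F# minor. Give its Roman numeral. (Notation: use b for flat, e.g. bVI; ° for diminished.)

bIIImaj7

The root A is the lowered 3rd scale degree — diatonically F# major has A# there. The diatonic chord on degree 3 would be A#m (iii), but A–C#–E–G# is the major-seventh chord from F# minor. As a borrowed chord it is labeled bIIImaj7.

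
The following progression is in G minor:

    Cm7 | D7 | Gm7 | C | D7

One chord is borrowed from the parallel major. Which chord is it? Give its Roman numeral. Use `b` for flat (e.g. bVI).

IV

G minor has the diatonic set Gm, Adim, Bb, Cm, D, Eb, F (with V from harmonic minor). Of the given chords, Cm7, D7 and Gm7 are diatonic. C (C–E–G) doesn't fit — on degree 4 G minor would have Cm (iv). C is the degree-4 chord of G major, so it is the borrowed IV.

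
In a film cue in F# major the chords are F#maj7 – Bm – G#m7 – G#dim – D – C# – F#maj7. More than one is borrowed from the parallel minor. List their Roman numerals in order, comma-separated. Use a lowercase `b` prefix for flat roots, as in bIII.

In F# major the diatonic chords are F#, G#m, A#m, B, C#, D#m, E#dim. F#maj7, G#m7 and C# all belong to that set. Bm (B–D–F#) is not: scale degree 4 in F# major carries B (IV). In F# minor the chord on that degree is Bm, so here it functions as iv, borrowed from the parallel minor. G#dim (G#–B–D) is not: scale degree 2 in F# major carries G#m (ii). In F# minor the chord on that degree is G#dim, so here it functions as ii°, borrowed from the parallel minor. D (D–F#–A) is not: scale degree 6 in F# major carries D#m (vi). In F# minor the chord on that degree is D, so here it functions as bVI, borrowed from the parallel minor.

iv, ii°, bVI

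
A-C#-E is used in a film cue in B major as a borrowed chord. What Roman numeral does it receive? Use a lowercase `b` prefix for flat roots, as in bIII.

bVII

In B major scale degree 7 is A#; A is its lowered form, from B minor. Diatonically B major has A#dim (vii°) on that degree; A–C#–E is instead the major chord native to B minor, so it takes the label bVII.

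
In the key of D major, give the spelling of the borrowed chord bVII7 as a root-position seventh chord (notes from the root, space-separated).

C E G Bb

Scale degree 7 in D major is C#. bVII7 uses the lowered form, C, taken from D minor. In D minor the chord on C is C–E–G–Bb.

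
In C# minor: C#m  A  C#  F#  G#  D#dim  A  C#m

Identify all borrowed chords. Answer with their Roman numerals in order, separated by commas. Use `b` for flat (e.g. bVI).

The diatonic triads in C# minor (with V from harmonic minor) are C#m, D#dim, E, F#m, G#, A, B. Of the given chords, C#m, A, G# and D#dim are diatonic. C# (C#–E#–G#) is not: scale degree 1 in C# minor carries C#m (i). In C# major the chord on that degree is C#, so here it functions as I, borrowed from the parallel major. But F# (F#–A#–C#) is foreign: the diatonic iv on degree 4 is F#m, whereas F# comes from C# major. It is labeled IV.

I, IV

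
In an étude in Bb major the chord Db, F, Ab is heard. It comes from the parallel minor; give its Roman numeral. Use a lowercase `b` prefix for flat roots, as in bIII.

bIII

In Bb major scale degree 3 is D; Db is its lowered form, from Bb minor. The diatonic chord on degree 3 would be Dm (iii), but Db–F–Ab is the major chord from Bb minor. As a borrowed chord it is labeled bIII.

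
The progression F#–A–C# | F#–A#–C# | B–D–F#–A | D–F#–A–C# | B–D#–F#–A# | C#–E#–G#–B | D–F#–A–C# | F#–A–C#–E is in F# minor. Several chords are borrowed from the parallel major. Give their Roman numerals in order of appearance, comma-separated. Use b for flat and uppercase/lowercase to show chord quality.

F# minor has the diatonic set F#m, G#dim, A, Bm, C#, D, E (with V from harmonic minor). F#–A–C# = F#m, B–D–F#–A = Bm7, D–F#–A–C# = Dmaj7, C#–E#–G#–B = C#7 and F#–A–C#–E = F#m7 are all diatonic. But F#–A#–C# is foreign: the diatonic i on degree 1 is F#m, whereas F# comes from F# major. It is labeled I. But B–D#–F#–A# is foreign: the diatonic iv on degree 4 is Bm, whereas Bmaj7 comes from F# major. It is labeled IVmaj7.

I, IVmaj7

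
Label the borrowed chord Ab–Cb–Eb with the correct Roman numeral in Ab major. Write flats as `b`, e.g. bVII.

i

The root Ab is the diatonic 1st degree of Ab major; the borrowing shows in the chord quality. Diatonically Ab major has Ab (I) on that degree; Ab–Cb–Eb is instead the minor chord native to Ab minor, so it takes the label i.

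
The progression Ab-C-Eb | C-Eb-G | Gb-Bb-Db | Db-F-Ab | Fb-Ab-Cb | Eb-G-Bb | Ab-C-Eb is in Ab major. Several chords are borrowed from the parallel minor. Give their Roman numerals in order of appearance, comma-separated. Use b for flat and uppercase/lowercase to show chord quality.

In Ab major the diatonic chords are Ab, Bbm, Cm, Db, Eb, Fm, Gdim. Ab–C–Eb = Ab, C–Eb–G = Cm, Db–F–Ab = Db and Eb–G–Bb = Eb all belong to that set. Gb–Bb–Db is not: scale degree 7 in Ab major carries Gdim (vii°). In Ab minor the chord on that degree is Gb, so here it functions as bVII, borrowed from the parallel minor. Fb–Ab–Cb is not: scale degree 6 in Ab major carries Fm (vi). In Ab minor the chord on that degree is Fb, so here it functions as bVI, borrowed from the parallel minor.

bVII, bVI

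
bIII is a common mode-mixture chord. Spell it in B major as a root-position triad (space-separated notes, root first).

D F# A

Scale degree 3 in B major is D#. bIII uses the lowered form, D, taken from B minor. Building the major chord from the parallel minor on D: D–F#–A.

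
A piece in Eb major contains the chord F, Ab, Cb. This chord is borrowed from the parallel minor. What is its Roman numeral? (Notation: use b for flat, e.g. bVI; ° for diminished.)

The root F is the diatonic 2nd degree of Eb major; the borrowing shows in the chord quality. The diatonic chord on degree 2 would be Fm (ii), but F–Ab–Cb is the diminished chord from Eb minor. As a borrowed chord it is labeled ii°.

ii°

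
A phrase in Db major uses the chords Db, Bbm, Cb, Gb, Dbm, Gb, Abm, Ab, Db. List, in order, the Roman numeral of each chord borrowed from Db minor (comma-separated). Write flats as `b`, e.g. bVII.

Db major has the diatonic set Db, Ebm, Fm, Gb, Ab, Bbm, Cdim. Db, Bbm, Gb and Ab are all diatonic. But Cb (Cb–Eb–Gb) is foreign: the diatonic vii° on degree 7 is Cdim, whereas Cb comes from Db minor. It is labeled bVII. Dbm (Db–Fb–Ab) doesn't fit — on degree 1 Db major would have Db (I). Dbm is the degree-1 chord of Db minor, so it is the borrowed i. But Abm (Ab–Cb–Eb) is foreign: the diatonic V on degree 5 is Ab, whereas Abm comes from Db minor. It is labeled v.

bVII, i, v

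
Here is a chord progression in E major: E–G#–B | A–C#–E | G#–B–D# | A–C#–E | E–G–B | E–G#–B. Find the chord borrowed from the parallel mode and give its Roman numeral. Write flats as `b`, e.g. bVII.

i

In E major the diatonic chords are E, F#m, G#m, A, B, C#m, D#dim. E–G#–B = E, A–C#–E = A and G#–B–D# = G#m are all diatonic. E–G–B is not: scale degree 1 in E major carries E (I). In E minor the chord on that degree is Em, so here it functions as i, borrowed from the parallel minor.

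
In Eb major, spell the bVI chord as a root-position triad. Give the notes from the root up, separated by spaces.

bVI is built on the lowered scale degree 6. In Eb major degree 6 is C; lowered it becomes Cb. Stacking thirds in Eb minor on Cb gives Cb–Eb–Gb.

Cb Eb Gb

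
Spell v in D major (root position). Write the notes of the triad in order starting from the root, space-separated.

The root, A, is scale degree 5 — the same note in D major and D minor; only the chord quality changes. Building the minor chord from the parallel minor on A: A–C–E.

A C E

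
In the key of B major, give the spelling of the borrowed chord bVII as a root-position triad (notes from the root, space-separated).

A C# E

Scale degree 7 in B major is A#. bVII uses the lowered form, A, taken from B minor. Building the major chord from the parallel minor on A: A–C#–E.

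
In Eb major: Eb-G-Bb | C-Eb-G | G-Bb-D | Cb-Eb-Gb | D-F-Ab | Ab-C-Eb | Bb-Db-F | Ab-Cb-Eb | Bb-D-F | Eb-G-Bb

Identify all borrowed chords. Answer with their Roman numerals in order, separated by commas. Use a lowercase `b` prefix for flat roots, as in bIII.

The diatonic triads in Eb major are Eb, Fm, Gm, Ab, Bb, Cm, Ddim. Of the given chords, Eb–G–Bb = Eb, C–Eb–G = Cm, G–Bb–D = Gm, D–F–Ab = Ddim, Ab–C–Eb = Ab and Bb–D–F = Bb are diatonic. But Cb–Eb–Gb is foreign: the diatonic vi on degree 6 is Cm, whereas Cb comes from Eb minor. It is labeled bVI. Bb–Db–F doesn't fit — on degree 5 Eb major would have Bb (V). Bbm is the degree-5 chord of Eb minor, so it is the borrowed v. Ab–Cb–Eb is not: scale degree 4 in Eb major carries Ab (IV). In Eb minor the chord on that degree is Abm, so here it functions as iv, borrowed from the parallel minor.

bVI, v, iv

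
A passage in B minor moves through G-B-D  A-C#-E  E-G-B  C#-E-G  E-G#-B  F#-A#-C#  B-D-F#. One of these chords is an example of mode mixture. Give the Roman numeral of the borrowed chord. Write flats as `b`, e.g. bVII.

In B minor (with V from harmonic minor) the diatonic chords are Bm, C#dim, D, Em, F#, G, A. G–B–D = G, A–C#–E = A, E–G–B = Em, C#–E–G = C#dim, F#–A#–C# = F# and B–D–F# = Bm all belong to that set. E–G#–B is not: scale degree 4 in B minor carries Em (iv). In B major the chord on that degree is E, so here it functions as IV, borrowed from the parallel major.

IV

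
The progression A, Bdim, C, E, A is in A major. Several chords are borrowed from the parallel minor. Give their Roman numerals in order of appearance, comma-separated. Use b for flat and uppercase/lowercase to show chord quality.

In A major the diatonic chords are A, Bm, C#m, D, E, F#m, G#dim. A and E both belong to that set. Bdim (B–D–F) doesn't fit — on degree 2 A major would have Bm (ii). Bdim is the degree-2 chord of A minor, so it is the borrowed ii°. But C (C–E–G) is foreign: the diatonic iii on degree 3 is C#m, whereas C comes from A minor. It is labeled bIII.

ii°, bIII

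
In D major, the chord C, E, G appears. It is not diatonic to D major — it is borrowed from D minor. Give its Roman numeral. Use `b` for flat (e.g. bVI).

In D major scale degree 7 is C#; C is its lowered form, from D minor. Diatonically D major has C#dim (vii°) on that degree; C–E–G is instead the major chord native to D minor, so it takes the label bVII.

bVII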